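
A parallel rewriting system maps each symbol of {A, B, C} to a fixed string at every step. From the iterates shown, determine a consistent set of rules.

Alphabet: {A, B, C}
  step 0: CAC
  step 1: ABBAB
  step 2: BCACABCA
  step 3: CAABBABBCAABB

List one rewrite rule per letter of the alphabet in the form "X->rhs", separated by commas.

  step 2 ⇒ step 3: BCACABCA ⇒ CA·AB·B·AB·B·CA·AB·B
    A ↦ B
    B ↦ CA
    C ↦ AB

A->B, B->CA, C->AB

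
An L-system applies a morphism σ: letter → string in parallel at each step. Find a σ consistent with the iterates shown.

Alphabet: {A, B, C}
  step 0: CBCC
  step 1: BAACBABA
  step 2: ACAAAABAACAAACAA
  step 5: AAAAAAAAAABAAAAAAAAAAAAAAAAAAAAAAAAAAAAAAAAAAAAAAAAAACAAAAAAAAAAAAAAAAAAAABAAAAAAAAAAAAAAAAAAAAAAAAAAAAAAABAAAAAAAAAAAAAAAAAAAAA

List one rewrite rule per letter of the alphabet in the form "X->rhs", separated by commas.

A->AA, B->AC, C->BA

  step 1 ⇒ step 2: BAACBABA ⇒ AC·AA·AA·BA·AC·AA·AC·AA
    A ↦ AA
    B ↦ AC
    C ↦ BA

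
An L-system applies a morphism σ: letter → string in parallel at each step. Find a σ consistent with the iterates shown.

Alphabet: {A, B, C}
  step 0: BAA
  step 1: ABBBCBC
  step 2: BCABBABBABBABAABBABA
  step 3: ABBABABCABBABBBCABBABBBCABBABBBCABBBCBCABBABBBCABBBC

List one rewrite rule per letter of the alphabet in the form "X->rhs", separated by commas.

A->BC, B->ABB, C->ABA

  step 2 ⇒ step 3: BCABBABBABBABAABBABA ⇒ ABB·ABA·BC·ABB·ABB·BC·ABB·ABB·BC·ABB·ABB·BC·ABB·BC·BC·ABB·ABB·BC·ABB·BC
    A ↦ BC
    B ↦ ABB
    C ↦ ABA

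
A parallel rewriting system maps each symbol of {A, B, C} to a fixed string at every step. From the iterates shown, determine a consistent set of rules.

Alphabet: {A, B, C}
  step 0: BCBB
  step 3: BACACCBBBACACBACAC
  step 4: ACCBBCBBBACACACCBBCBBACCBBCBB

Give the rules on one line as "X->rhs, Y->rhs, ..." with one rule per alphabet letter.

  step 3 ⇒ step 4: BACACCBBBACACBACAC ⇒ AC·CB·B·CB·B·B·AC·AC·AC·CB·B·CB·B·AC·CB·B·CB·B
    A ↦ CB
    B ↦ AC
    C ↦ B

A->CB, B->AC, C->B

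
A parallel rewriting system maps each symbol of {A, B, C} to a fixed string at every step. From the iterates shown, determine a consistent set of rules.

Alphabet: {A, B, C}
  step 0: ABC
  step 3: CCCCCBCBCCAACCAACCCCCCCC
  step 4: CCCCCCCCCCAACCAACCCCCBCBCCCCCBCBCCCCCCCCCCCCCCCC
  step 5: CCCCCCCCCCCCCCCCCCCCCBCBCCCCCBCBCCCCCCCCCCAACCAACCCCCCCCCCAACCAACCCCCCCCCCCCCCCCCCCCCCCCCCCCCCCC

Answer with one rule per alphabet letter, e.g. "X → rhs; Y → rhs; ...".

  step 4 ⇒ step 5: CCCCCCCCCCAACCAACCCCCBCBCCCCCBCBCCCCCCCCCCCCCCCC ⇒ CC·CC·CC·CC·CC·CC·CC·CC·CC·CC·CB·CB·CC·CC·CB·CB·CC·CC·CC·CC·CC·AA·CC·AA·CC·CC·CC·CC·CC·AA·CC·AA·CC·CC·CC·CC·CC·CC·CC·CC·CC·CC·CC·CC·CC·CC·CC·CC
    A ↦ CB
    B ↦ AA
    C ↦ CC

A->CB, B->AA, C->CC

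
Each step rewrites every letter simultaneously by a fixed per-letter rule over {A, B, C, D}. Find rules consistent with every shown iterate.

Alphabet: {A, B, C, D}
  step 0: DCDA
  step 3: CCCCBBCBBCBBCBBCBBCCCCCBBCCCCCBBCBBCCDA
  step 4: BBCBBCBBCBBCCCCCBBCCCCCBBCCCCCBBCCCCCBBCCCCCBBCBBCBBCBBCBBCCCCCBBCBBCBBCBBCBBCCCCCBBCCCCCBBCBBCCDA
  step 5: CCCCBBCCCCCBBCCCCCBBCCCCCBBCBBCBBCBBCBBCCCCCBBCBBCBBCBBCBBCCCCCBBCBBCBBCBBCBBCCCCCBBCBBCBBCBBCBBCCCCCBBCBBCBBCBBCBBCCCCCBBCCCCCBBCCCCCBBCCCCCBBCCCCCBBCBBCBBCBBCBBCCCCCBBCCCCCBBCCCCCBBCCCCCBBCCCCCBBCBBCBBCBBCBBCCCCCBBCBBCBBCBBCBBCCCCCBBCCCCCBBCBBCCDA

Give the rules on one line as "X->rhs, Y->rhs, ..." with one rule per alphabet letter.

A->DA, B->CC, C->BBC, D->C

  step 4 ⇒ step 5: BBCBBCBBCBBCCCCCBBCCCCCBBCCCCCBBCCCCCBBCCCCCBBCBBCBBCBBCBBCCCCCBBCBBCBBCBBCBBCCCCCBBCCCCCBBCBBCCDA ⇒ CC·CC·BBC·CC·CC·BBC·CC·CC·BBC·CC·CC·BBC·BBC·BBC·BBC·BBC·CC·CC·BBC·BBC·BBC·BBC·BBC·CC·CC·BBC·BBC·BBC·BBC·BBC·CC·CC·BBC·BBC·BBC·BBC·BBC·CC·CC·BBC·BBC·BBC·BBC·BBC·CC·CC·BBC·CC·CC·BBC·CC·CC·BBC·CC·CC·BBC·CC·CC·BBC·BBC·BBC·BBC·BBC·CC·CC·BBC·CC·CC·BBC·CC·CC·BBC·CC·CC·BBC·CC·CC·BBC·BBC·BBC·BBC·BBC·CC·CC·BBC·BBC·BBC·BBC·BBC·CC·CC·BBC·CC·CC·BBC·BBC·C·DA
    A ↦ DA
    B ↦ CC
    C ↦ BBC
    D ↦ C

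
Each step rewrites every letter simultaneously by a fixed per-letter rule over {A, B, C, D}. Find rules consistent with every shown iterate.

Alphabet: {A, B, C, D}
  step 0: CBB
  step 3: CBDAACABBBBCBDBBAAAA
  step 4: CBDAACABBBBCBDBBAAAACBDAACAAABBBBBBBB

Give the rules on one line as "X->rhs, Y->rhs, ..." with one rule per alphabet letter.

A->BB, B->A, C->CBD, D->ACA

  step 3 ⇒ step 4: CBDAACABBBBCBDBBAAAA ⇒ CBD·A·ACA·BB·BB·CBD·BB·A·A·A·A·CBD·A·ACA·A·A·BB·BB·BB·BB
    A ↦ BB
    B ↦ A
    C ↦ CBD
    D ↦ ACA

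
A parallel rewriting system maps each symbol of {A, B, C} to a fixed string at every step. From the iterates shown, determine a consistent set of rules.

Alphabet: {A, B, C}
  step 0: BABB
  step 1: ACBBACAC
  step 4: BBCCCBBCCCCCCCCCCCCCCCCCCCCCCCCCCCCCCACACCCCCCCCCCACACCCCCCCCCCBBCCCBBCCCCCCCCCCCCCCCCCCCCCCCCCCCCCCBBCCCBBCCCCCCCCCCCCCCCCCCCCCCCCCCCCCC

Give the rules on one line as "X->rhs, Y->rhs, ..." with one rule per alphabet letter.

  step 0 ⇒ step 1: BABB ⇒ AC·BB·AC·AC
    A ↦ BB
    B ↦ AC
    C ↦ CCC  (constrained at step 1)

A->BB, B->AC, C->CCC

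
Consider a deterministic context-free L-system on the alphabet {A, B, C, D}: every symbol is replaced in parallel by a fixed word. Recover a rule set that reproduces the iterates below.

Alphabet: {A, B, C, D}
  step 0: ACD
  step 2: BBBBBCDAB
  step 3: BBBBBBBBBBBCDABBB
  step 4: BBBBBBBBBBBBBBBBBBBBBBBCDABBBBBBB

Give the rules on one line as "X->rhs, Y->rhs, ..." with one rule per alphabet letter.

  step 3 ⇒ step 4: BBBBBBBBBBBCDABBB ⇒ BB·BB·BB·BB·BB·BB·BB·BB·BB·BB·BB·BC·DA·B·BB·BB·BB
    A ↦ B
    B ↦ BB
    C ↦ BC
    D ↦ DA

A->B, B->BB, C->BC, D->DA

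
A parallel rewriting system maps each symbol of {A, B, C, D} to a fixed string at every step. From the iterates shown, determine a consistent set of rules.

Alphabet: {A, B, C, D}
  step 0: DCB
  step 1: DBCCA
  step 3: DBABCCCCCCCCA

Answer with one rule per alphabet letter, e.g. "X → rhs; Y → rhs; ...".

A->B, B->A, C->CC, D->DB

  step 0 ⇒ step 1: DCB ⇒ DB·CC·A
    B ↦ A
    C ↦ CC
    D ↦ DB
    A ↦ B  (constrained at step 1)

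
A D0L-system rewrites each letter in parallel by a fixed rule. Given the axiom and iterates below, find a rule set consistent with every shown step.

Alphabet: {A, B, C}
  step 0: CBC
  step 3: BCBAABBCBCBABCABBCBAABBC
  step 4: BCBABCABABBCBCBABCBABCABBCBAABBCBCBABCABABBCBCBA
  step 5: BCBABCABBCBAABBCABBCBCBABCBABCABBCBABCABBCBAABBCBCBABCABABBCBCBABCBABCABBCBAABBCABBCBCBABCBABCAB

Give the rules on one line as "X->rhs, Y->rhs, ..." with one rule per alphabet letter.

A->AB, B->BC, C->BA

  step 4 ⇒ step 5: BCBABCABABBCBCBABCBABCABBCBAABBCBCBABCABABBCBCBA ⇒ BC·BA·BC·AB·BC·BA·AB·BC·AB·BC·BC·BA·BC·BA·BC·AB·BC·BA·BC·AB·BC·BA·AB·BC·BC·BA·BC·AB·AB·BC·BC·BA·BC·BA·BC·AB·BC·BA·AB·BC·AB·BC·BC·BA·BC·BA·BC·AB
    A ↦ AB
    B ↦ BC
    C ↦ BA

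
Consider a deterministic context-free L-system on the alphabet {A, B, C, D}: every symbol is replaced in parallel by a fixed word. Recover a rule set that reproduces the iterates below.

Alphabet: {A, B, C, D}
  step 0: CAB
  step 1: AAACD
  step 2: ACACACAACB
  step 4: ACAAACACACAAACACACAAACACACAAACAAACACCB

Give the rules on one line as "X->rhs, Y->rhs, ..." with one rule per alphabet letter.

  step 1 ⇒ step 2: AAACD ⇒ AC·AC·AC·AA·CB
    A ↦ AC
    C ↦ AA
    D ↦ CB
  step 0 ⇒ step 1: CAB ⇒ AA·AC·D
    B ↦ D

A->AC, B->D, C->AA, D->CB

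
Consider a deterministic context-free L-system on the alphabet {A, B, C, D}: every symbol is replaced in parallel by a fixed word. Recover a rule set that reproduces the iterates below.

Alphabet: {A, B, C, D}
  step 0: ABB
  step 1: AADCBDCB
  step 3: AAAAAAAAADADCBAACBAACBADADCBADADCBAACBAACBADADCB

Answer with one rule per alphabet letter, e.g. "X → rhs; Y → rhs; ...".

A->AA, B->DCB, C->ADA, D->CB

  step 0 ⇒ step 1: ABB ⇒ AA·DCB·DCB
    A ↦ AA
    B ↦ DCB
    C ↦ ADA  (constrained at step 1)
    D ↦ CB  (constrained at step 1)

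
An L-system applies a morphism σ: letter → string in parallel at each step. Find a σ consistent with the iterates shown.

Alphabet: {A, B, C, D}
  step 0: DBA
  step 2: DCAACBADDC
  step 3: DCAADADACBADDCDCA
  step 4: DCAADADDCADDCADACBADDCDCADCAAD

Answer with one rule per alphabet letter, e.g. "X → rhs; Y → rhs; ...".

  step 3 ⇒ step 4: DCAADADACBADDCDCA ⇒ DC·A·AD·AD·DC·AD·DC·AD·A·CB·AD·DC·DC·A·DC·A·AD
    A ↦ AD
    B ↦ CB
    C ↦ A
    D ↦ DC

A->AD, B->CB, C->A, D->DC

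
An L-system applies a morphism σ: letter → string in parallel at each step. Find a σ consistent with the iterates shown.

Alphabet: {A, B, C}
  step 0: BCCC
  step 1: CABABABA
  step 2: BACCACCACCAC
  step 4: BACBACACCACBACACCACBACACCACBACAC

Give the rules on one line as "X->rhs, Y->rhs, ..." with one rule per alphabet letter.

A->C, B->CA, C->BA

  step 1 ⇒ step 2: CABABABA ⇒ BA·C·CA·C·CA·C·CA·C
    A ↦ C
    B ↦ CA
    C ↦ BA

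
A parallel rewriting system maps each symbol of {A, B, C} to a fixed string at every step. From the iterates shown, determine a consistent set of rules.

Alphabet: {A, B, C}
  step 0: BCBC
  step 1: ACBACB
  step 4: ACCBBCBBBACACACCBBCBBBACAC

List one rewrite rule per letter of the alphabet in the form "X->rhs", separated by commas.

  step 0 ⇒ step 1: BCBC ⇒ AC·B·AC·B
    B ↦ AC
    C ↦ B
    A ↦ CB  (constrained at step 1)

A->CB, B->AC, C->B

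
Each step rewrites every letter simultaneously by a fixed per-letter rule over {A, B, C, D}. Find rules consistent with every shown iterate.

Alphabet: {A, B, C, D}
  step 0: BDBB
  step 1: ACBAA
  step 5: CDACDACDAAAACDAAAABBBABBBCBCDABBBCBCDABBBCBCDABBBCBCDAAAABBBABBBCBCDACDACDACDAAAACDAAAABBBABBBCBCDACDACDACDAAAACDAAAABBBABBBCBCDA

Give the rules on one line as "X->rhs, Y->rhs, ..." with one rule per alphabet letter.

  step 0 ⇒ step 1: BDBB ⇒ A·CB·A·A
    B ↦ A
    D ↦ CB
    A ↦ CDA  (constrained at step 1)
    C ↦ BBB  (constrained at step 1)

A->CDA, B->A, C->BBB, D->CB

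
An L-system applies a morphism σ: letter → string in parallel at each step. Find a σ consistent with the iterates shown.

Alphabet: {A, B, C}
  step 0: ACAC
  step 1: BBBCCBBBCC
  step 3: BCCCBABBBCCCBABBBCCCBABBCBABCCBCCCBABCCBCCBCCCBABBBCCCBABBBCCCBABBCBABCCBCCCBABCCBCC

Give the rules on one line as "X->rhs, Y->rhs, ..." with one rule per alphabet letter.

A->BB, B->CBA, C->BCC

  step 0 ⇒ step 1: ACAC ⇒ BB·BCC·BB·BCC
    A ↦ BB
    C ↦ BCC
    B ↦ CBA  (constrained at step 1)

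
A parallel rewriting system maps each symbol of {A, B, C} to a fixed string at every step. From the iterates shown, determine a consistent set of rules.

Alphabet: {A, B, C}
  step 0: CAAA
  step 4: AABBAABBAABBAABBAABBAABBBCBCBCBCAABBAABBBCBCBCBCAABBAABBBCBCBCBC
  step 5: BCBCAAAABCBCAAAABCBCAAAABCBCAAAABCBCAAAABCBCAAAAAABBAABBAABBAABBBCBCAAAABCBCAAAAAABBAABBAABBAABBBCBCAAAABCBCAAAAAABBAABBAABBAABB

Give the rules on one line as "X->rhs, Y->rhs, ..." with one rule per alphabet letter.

A->BC, B->AA, C->BB

  step 4 ⇒ step 5: AABBAABBAABBAABBAABBAABBBCBCBCBCAABBAABBBCBCBCBCAABBAABBBCBCBCBC ⇒ BC·BC·AA·AA·BC·BC·AA·AA·BC·BC·AA·AA·BC·BC·AA·AA·BC·BC·AA·AA·BC·BC·AA·AA·AA·BB·AA·BB·AA·BB·AA·BB·BC·BC·AA·AA·BC·BC·AA·AA·AA·BB·AA·BB·AA·BB·AA·BB·BC·BC·AA·AA·BC·BC·AA·AA·AA·BB·AA·BB·AA·BB·AA·BB
    A ↦ BC
    B ↦ AA
    C ↦ BB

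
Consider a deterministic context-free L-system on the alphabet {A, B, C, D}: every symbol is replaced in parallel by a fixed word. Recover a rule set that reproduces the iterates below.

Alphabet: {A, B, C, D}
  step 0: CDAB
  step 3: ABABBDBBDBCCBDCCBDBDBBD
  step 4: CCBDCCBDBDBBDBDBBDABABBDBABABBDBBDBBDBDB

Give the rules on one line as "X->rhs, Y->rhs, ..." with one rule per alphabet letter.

  step 3 ⇒ step 4: ABABBDBBDBCCBDCCBDBDBBD ⇒ CC·BD·CC·BD·BD·B·BD·BD·B·BD·AB·AB·BD·B·AB·AB·BD·B·BD·B·BD·BD·B
    A ↦ CC
    B ↦ BD
    C ↦ AB
    D ↦ B

A->CC, B->BD, C->AB, D->B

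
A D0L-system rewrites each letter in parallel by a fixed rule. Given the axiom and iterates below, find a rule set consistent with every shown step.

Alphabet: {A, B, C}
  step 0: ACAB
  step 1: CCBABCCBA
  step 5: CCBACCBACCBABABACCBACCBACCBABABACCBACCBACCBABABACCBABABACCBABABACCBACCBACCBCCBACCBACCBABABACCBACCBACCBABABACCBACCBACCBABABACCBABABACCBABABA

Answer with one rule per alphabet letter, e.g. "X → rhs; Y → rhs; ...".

A->CCB, B->A, C->AB

  step 0 ⇒ step 1: ACAB ⇒ CCB·AB·CCB·A
    A ↦ CCB
    B ↦ A
    C ↦ AB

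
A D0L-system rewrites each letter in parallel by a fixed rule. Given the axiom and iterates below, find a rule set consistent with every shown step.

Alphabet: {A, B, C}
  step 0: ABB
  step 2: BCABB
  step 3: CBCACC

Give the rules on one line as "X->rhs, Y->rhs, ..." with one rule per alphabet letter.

  step 2 ⇒ step 3: BCABB ⇒ C·B·CA·C·C
    A ↦ CA
    B ↦ C
    C ↦ B

A->CA, B->C, C->B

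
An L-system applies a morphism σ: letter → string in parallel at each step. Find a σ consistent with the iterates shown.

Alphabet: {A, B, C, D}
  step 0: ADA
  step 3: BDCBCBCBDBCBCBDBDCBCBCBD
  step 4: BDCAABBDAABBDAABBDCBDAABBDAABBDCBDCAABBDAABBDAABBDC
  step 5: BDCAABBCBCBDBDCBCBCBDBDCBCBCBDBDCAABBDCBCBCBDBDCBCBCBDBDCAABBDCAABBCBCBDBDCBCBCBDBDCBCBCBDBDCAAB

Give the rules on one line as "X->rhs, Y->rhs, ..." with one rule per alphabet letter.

  step 4 ⇒ step 5: BDCAABBDAABBDAABBDCBDAABBDAABBDCBDCAABBDAABBDAABBDC ⇒ BD·C·AAB·BC·BC·BD·BD·C·BC·BC·BD·BD·C·BC·BC·BD·BD·C·AAB·BD·C·BC·BC·BD·BD·C·BC·BC·BD·BD·C·AAB·BD·C·AAB·BC·BC·BD·BD·C·BC·BC·BD·BD·C·BC·BC·BD·BD·C·AAB
    A ↦ BC
    B ↦ BD
    C ↦ AAB
    D ↦ C

A->BC, B->BD, C->AAB, D->C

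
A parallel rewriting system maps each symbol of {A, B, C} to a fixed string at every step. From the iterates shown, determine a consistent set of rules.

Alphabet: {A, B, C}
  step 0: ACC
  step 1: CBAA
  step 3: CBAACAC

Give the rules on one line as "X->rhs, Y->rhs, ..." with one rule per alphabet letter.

A->CB, B->C, C->A

  step 0 ⇒ step 1: ACC ⇒ CB·A·A
    A ↦ CB
    C ↦ A
    B ↦ C  (constrained at step 1)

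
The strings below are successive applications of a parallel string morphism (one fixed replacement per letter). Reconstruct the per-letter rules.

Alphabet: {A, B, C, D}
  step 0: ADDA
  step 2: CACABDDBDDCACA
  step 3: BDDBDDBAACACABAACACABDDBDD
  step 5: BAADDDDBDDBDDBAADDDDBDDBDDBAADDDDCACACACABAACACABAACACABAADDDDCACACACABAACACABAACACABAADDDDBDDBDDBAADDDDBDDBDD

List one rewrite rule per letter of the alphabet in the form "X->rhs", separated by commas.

A->DD, B->BAA, C->B, D->CA

  step 2 ⇒ step 3: CACABDDBDDCACA ⇒ B·DD·B·DD·BAA·CA·CA·BAA·CA·CA·B·DD·B·DD
    A ↦ DD
    B ↦ BAA
    C ↦ B
    D ↦ CA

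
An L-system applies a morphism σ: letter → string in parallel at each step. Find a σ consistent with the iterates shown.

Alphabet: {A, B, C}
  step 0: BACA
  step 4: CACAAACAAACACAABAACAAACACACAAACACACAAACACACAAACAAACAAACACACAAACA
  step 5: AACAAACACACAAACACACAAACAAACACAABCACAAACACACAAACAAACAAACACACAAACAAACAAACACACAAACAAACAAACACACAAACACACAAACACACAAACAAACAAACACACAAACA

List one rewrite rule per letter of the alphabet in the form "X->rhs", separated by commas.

A->CA, B->AB, C->AA

  step 4 ⇒ step 5: CACAAACAAACACAABAACAAACACACAAACACACAAACACACAAACAAACAAACACACAAACA ⇒ AA·CA·AA·CA·CA·CA·AA·CA·CA·CA·AA·CA·AA·CA·CA·AB·CA·CA·AA·CA·CA·CA·AA·CA·AA·CA·AA·CA·CA·CA·AA·CA·AA·CA·AA·CA·CA·CA·AA·CA·AA·CA·AA·CA·CA·CA·AA·CA·CA·CA·AA·CA·CA·CA·AA·CA·AA·CA·AA·CA·CA·CA·AA·CA
    A ↦ CA
    B ↦ AB
    C ↦ AA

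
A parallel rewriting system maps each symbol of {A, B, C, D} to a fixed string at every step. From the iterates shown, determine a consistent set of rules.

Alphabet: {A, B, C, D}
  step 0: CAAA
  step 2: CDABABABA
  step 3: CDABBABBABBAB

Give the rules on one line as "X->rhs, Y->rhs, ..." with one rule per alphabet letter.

  step 2 ⇒ step 3: CDABABABA ⇒ CD·A·B·BA·B·BA·B·BA·B
    A ↦ B
    B ↦ BA
    C ↦ CD
    D ↦ A

A->B, B->BA, C->CD, D->A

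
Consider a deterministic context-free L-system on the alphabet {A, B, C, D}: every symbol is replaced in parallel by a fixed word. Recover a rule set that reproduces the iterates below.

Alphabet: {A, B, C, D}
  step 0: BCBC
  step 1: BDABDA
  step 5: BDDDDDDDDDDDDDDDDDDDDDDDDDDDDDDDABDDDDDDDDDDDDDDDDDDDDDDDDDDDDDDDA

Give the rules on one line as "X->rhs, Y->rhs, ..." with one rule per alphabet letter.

A->C, B->BD, C->A, D->DD

  step 0 ⇒ step 1: BCBC ⇒ BD·A·BD·A
    B ↦ BD
    C ↦ A
    A ↦ C  (constrained at step 1)
    D ↦ DD  (constrained at step 1)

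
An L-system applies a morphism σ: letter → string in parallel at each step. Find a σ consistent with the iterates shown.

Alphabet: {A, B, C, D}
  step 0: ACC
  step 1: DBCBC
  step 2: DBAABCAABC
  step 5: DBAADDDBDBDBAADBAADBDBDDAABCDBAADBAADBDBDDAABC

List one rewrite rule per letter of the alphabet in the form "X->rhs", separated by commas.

A->D, B->AA, C->BC, D->DB

  step 1 ⇒ step 2: DBCBC ⇒ DB·AA·BC·AA·BC
    B ↦ AA
    C ↦ BC
    D ↦ DB
  step 0 ⇒ step 1: ACC ⇒ D·BC·BC
    A ↦ D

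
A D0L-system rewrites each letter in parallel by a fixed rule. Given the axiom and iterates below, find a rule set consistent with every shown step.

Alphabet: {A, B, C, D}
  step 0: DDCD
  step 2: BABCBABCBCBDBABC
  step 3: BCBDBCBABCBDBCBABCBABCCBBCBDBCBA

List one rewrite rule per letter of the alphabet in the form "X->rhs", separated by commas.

A->BD, B->BC, C->BA, D->CB

  step 2 ⇒ step 3: BABCBABCBCBDBABC ⇒ BC·BD·BC·BA·BC·BD·BC·BA·BC·BA·BC·CB·BC·BD·BC·BA
    A ↦ BD
    B ↦ BC
    C ↦ BA
    D ↦ CB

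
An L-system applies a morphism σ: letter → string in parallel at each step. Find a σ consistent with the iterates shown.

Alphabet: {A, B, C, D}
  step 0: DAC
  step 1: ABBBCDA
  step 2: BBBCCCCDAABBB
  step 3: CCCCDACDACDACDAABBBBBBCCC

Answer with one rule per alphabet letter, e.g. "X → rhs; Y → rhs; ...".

  step 2 ⇒ step 3: BBBCCCCDAABBB ⇒ C·C·C·CDA·CDA·CDA·CDA·A·BBB·BBB·C·C·C
    A ↦ BBB
    B ↦ C
    C ↦ CDA
    D ↦ A

A->BBB, B->C, C->CDA, D->A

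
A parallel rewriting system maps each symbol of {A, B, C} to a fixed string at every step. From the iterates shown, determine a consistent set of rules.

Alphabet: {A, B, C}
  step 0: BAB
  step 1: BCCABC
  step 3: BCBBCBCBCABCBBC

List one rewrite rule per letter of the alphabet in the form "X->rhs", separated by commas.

  step 0 ⇒ step 1: BAB ⇒ BC·CA·BC
    A ↦ CA
    B ↦ BC
    C ↦ B  (constrained at step 1)

A->CA, B->BC, C->B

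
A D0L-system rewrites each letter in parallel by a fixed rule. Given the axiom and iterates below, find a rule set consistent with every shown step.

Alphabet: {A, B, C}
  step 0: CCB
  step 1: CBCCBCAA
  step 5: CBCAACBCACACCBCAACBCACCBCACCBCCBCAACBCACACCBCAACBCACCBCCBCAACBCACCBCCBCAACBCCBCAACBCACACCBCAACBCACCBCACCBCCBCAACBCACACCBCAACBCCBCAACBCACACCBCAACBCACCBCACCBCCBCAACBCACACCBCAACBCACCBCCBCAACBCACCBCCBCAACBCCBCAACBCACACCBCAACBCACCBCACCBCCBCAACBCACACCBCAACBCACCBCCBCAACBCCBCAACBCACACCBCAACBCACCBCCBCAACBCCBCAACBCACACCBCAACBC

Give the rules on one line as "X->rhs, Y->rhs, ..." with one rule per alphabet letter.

  step 0 ⇒ step 1: CCB ⇒ CBC·CBC·AA
    B ↦ AA
    C ↦ CBC
    A ↦ AC  (constrained at step 1)

A->AC, B->AA, C->CBC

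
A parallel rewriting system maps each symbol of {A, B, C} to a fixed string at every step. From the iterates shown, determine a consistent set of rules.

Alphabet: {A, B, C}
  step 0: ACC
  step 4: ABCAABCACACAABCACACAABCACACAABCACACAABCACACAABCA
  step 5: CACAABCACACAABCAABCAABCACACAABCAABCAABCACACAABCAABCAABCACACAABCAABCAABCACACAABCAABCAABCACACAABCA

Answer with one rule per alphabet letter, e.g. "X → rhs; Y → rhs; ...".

  step 4 ⇒ step 5: ABCAABCACACAABCACACAABCACACAABCACACAABCACACAABCA ⇒ CA·CA·AB·CA·CA·CA·AB·CA·AB·CA·AB·CA·CA·CA·AB·CA·AB·CA·AB·CA·CA·CA·AB·CA·AB·CA·AB·CA·CA·CA·AB·CA·AB·CA·AB·CA·CA·CA·AB·CA·AB·CA·AB·CA·CA·CA·AB·CA
    A ↦ CA
    B ↦ CA
    C ↦ AB

A->CA, B->CA, C->AB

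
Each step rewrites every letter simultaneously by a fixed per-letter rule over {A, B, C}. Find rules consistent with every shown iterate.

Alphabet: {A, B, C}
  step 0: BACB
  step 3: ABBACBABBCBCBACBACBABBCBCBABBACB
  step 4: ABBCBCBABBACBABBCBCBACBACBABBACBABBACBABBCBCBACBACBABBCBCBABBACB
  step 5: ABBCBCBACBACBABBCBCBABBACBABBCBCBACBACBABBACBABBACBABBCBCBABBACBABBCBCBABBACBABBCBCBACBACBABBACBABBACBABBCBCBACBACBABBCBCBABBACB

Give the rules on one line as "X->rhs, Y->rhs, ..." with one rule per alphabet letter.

A->ABB, B->CB, C->A

  step 4 ⇒ step 5: ABBCBCBABBACBABBCBCBACBACBABBACBABBACBABBCBCBACBACBABBCBCBABBACB ⇒ ABB·CB·CB·A·CB·A·CB·ABB·CB·CB·ABB·A·CB·ABB·CB·CB·A·CB·A·CB·ABB·A·CB·ABB·A·CB·ABB·CB·CB·ABB·A·CB·ABB·CB·CB·ABB·A·CB·ABB·CB·CB·A·CB·A·CB·ABB·A·CB·ABB·A·CB·ABB·CB·CB·A·CB·A·CB·ABB·CB·CB·ABB·A·CB
    A ↦ ABB
    B ↦ CB
    C ↦ A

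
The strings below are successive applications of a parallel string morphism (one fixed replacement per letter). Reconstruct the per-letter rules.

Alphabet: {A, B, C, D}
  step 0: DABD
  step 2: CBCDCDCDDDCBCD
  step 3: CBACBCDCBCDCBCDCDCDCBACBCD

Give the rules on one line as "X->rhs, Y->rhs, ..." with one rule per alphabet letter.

A->DD, B->A, C->CB, D->CD

  step 2 ⇒ step 3: CBCDCDCDDDCBCD ⇒ CB·A·CB·CD·CB·CD·CB·CD·CD·CD·CB·A·CB·CD
    B ↦ A
    C ↦ CB
    D ↦ CD
    A ↦ DD  (constrained at step 0)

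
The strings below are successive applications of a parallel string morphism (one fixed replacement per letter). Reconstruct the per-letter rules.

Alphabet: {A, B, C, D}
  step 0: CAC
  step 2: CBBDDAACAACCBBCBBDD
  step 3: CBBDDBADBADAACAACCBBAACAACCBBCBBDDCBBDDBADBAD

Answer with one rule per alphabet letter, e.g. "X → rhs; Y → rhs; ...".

A->AAC, B->D, C->CBB, D->BAD

  step 2 ⇒ step 3: CBBDDAACAACCBBCBBDD ⇒ CBB·D·D·BAD·BAD·AAC·AAC·CBB·AAC·AAC·CBB·CBB·D·D·CBB·D·D·BAD·BAD
    A ↦ AAC
    B ↦ D
    C ↦ CBB
    D ↦ BAD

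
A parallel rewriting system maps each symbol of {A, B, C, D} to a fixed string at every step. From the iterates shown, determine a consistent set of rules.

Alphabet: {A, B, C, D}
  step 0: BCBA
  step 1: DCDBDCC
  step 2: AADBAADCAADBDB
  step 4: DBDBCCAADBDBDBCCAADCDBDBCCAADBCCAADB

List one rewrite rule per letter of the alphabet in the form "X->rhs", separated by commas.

A->C, B->DC, C->DB, D->AA

  step 1 ⇒ step 2: DCDBDCC ⇒ AA·DB·AA·DC·AA·DB·DB
    B ↦ DC
    C ↦ DB
    D ↦ AA
  step 0 ⇒ step 1: BCBA ⇒ DC·DB·DC·C
    A ↦ C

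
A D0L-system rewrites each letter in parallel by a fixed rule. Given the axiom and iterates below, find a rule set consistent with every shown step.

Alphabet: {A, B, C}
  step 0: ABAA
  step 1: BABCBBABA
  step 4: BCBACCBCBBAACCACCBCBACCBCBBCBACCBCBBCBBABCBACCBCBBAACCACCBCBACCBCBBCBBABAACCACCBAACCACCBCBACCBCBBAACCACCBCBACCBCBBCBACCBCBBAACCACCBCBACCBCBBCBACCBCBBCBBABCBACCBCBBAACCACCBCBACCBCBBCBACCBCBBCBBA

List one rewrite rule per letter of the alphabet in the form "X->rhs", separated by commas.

A->BA, B->BCB, C->ACC

  step 0 ⇒ step 1: ABAA ⇒ BA·BCB·BA·BA
    A ↦ BA
    B ↦ BCB
    C ↦ ACC  (constrained at step 1)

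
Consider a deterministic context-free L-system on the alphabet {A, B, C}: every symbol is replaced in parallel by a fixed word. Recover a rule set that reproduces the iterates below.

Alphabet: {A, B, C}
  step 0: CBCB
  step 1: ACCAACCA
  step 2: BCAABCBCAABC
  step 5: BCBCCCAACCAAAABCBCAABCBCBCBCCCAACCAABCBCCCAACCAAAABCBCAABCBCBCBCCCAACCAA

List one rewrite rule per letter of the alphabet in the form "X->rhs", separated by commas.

  step 1 ⇒ step 2: ACCAACCA ⇒ BC·A·A·BC·BC·A·A·BC
    A ↦ BC
    C ↦ A
  step 0 ⇒ step 1: CBCB ⇒ A·CCA·A·CCA
    B ↦ CCA

A->BC, B->CCA, C->A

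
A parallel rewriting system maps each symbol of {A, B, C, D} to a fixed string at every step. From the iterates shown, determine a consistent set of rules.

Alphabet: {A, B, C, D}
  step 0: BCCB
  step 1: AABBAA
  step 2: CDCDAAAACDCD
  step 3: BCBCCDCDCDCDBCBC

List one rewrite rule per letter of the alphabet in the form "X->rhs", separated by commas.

A->CD, B->AA, C->B, D->C

  step 2 ⇒ step 3: CDCDAAAACDCD ⇒ B·C·B·C·CD·CD·CD·CD·B·C·B·C
    A ↦ CD
    C ↦ B
    D ↦ C
  step 0 ⇒ step 1: BCCB ⇒ AA·B·B·AA
    B ↦ AA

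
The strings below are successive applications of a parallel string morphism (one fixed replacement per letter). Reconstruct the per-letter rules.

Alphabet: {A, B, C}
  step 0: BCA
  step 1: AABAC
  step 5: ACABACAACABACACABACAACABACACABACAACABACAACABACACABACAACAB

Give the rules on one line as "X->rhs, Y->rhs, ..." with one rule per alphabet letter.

A->AC, B->A, C->AB

  step 0 ⇒ step 1: BCA ⇒ A·AB·AC
    A ↦ AC
    B ↦ A
    C ↦ AB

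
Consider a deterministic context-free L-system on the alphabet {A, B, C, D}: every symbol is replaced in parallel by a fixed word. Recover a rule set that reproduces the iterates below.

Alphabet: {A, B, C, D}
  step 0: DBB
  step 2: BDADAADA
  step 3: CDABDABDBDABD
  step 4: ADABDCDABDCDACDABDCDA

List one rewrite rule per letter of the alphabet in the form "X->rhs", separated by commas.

A->BD, B->CD, C->AD, D->A

  step 3 ⇒ step 4: CDABDABDBDABD ⇒ AD·A·BD·CD·A·BD·CD·A·CD·A·BD·CD·A
    A ↦ BD
    B ↦ CD
    C ↦ AD
    D ↦ A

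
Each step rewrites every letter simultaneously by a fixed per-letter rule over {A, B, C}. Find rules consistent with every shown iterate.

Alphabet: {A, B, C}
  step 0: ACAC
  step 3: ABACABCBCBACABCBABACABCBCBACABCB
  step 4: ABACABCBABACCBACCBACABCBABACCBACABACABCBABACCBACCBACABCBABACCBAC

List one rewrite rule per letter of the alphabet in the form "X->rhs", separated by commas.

  step 3 ⇒ step 4: ABACABCBCBACABCBABACABCBCBACABCB ⇒ AB·AC·AB·CB·AB·AC·CB·AC·CB·AC·AB·CB·AB·AC·CB·AC·AB·AC·AB·CB·AB·AC·CB·AC·CB·AC·AB·CB·AB·AC·CB·AC
    A ↦ AB
    B ↦ AC
    C ↦ CB

A->AB, B->AC, C->CB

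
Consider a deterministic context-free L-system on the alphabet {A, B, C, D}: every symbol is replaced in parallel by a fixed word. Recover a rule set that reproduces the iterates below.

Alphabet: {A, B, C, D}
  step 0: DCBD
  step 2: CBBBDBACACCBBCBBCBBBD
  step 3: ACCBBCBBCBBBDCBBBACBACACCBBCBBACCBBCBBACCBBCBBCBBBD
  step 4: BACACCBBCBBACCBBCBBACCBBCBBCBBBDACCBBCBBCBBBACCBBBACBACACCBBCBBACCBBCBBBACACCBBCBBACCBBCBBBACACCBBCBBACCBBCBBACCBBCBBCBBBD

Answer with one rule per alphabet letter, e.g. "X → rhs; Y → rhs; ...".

A->B, B->CBB, C->AC, D->BD

  step 3 ⇒ step 4: ACCBBCBBCBBBDCBBBACBACACCBBCBBACCBBCBBACCBBCBBCBBBD ⇒ B·AC·AC·CBB·CBB·AC·CBB·CBB·AC·CBB·CBB·CBB·BD·AC·CBB·CBB·CBB·B·AC·CBB·B·AC·B·AC·AC·CBB·CBB·AC·CBB·CBB·B·AC·AC·CBB·CBB·AC·CBB·CBB·B·AC·AC·CBB·CBB·AC·CBB·CBB·AC·CBB·CBB·CBB·BD
    A ↦ B
    B ↦ CBB
    C ↦ AC
    D ↦ BD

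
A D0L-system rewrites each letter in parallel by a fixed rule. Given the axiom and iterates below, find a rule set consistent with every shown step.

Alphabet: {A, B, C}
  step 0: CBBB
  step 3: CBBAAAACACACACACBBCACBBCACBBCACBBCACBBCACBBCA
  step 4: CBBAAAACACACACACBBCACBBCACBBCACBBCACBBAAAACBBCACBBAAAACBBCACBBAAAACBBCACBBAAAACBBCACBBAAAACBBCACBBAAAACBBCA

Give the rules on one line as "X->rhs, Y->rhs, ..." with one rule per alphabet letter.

A->CA, B->AA, C->CBB

  step 3 ⇒ step 4: CBBAAAACACACACACBBCACBBCACBBCACBBCACBBCACBBCA ⇒ CBB·AA·AA·CA·CA·CA·CA·CBB·CA·CBB·CA·CBB·CA·CBB·CA·CBB·AA·AA·CBB·CA·CBB·AA·AA·CBB·CA·CBB·AA·AA·CBB·CA·CBB·AA·AA·CBB·CA·CBB·AA·AA·CBB·CA·CBB·AA·AA·CBB·CA
    A ↦ CA
    B ↦ AA
    C ↦ CBB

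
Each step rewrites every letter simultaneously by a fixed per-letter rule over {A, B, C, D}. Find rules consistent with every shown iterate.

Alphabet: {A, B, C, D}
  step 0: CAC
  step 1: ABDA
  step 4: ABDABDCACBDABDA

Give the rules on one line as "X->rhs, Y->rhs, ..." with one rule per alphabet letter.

  step 0 ⇒ step 1: CAC ⇒ A·BD·A
    A ↦ BD
    C ↦ A
    B ↦ C  (constrained at step 1)
    D ↦ AC  (constrained at step 1)

A->BD, B->C, C->A, D->AC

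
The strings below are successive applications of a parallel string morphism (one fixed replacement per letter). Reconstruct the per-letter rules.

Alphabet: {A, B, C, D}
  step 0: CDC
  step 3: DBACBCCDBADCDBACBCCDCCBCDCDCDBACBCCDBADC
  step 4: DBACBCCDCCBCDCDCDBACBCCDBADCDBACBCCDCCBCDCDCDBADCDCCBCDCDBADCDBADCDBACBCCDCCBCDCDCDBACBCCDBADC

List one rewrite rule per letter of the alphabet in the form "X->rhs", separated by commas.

  step 3 ⇒ step 4: DBACBCCDBADCDBACBCCDCCBCDCDCDBACBCCDBADC ⇒ DBA·CBC·C·DC·CBC·DC·DC·DBA·CBC·C·DBA·DC·DBA·CBC·C·DC·CBC·DC·DC·DBA·DC·DC·CBC·DC·DBA·DC·DBA·DC·DBA·CBC·C·DC·CBC·DC·DC·DBA·CBC·C·DBA·DC
    A ↦ C
    B ↦ CBC
    C ↦ DC
    D ↦ DBA

A->C, B->CBC, C->DC, D->DBA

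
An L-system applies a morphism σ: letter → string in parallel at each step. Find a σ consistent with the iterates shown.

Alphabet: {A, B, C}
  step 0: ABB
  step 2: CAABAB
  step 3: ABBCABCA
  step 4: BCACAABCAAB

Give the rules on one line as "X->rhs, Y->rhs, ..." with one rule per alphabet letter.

  step 3 ⇒ step 4: ABBCABCA ⇒ B·CA·CA·A·B·CA·A·B
    A ↦ B
    B ↦ CA
    C ↦ A

A->B, B->CA, C->A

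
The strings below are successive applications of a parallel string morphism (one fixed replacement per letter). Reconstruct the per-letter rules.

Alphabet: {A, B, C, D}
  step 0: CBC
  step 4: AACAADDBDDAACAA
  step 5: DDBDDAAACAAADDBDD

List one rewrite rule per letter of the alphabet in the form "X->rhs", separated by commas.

A->D, B->ACA, C->B, D->A

  step 4 ⇒ step 5: AACAADDBDDAACAA ⇒ D·D·B·D·D·A·A·ACA·A·A·D·D·B·D·D
    A ↦ D
    B ↦ ACA
    C ↦ B
    D ↦ A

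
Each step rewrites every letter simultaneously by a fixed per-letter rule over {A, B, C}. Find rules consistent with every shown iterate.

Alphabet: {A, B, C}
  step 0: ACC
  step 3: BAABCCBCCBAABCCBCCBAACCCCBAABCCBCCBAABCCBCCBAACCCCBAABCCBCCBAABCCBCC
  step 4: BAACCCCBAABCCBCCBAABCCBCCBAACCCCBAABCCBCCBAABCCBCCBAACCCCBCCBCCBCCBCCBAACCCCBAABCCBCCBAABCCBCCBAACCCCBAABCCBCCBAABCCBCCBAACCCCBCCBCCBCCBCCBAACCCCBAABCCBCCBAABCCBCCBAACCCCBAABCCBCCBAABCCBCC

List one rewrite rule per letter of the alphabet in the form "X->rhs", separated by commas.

  step 3 ⇒ step 4: BAABCCBCCBAABCCBCCBAACCCCBAABCCBCCBAABCCBCCBAACCCCBAABCCBCCBAABCCBCC ⇒ BAA·CC·CC·BAA·BCC·BCC·BAA·BCC·BCC·BAA·CC·CC·BAA·BCC·BCC·BAA·BCC·BCC·BAA·CC·CC·BCC·BCC·BCC·BCC·BAA·CC·CC·BAA·BCC·BCC·BAA·BCC·BCC·BAA·CC·CC·BAA·BCC·BCC·BAA·BCC·BCC·BAA·CC·CC·BCC·BCC·BCC·BCC·BAA·CC·CC·BAA·BCC·BCC·BAA·BCC·BCC·BAA·CC·CC·BAA·BCC·BCC·BAA·BCC·BCC
    A ↦ CC
    B ↦ BAA
    C ↦ BCC

A->CC, B->BAA, C->BCC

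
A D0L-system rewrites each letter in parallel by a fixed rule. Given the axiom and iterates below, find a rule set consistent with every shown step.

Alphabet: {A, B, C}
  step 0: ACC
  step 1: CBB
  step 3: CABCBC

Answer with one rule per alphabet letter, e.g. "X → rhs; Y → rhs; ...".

A->C, B->CA, C->B

  step 0 ⇒ step 1: ACC ⇒ C·B·B
    A ↦ C
    C ↦ B
    B ↦ CA  (constrained at step 1)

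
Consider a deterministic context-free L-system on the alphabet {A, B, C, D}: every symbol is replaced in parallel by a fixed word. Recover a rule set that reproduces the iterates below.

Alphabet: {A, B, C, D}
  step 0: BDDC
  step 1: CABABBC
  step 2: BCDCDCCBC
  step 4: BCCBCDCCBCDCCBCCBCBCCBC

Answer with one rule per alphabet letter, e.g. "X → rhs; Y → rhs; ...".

A->D, B->C, C->BC, D->AB

  step 1 ⇒ step 2: CABABBC ⇒ BC·D·C·D·C·C·BC
    A ↦ D
    B ↦ C
    C ↦ BC
  step 0 ⇒ step 1: BDDC ⇒ C·AB·AB·BC
    D ↦ AB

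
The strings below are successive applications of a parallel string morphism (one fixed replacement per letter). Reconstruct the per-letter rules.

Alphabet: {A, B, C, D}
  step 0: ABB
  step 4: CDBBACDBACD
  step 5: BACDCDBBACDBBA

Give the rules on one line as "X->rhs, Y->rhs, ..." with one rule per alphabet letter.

A->B, B->CD, C->B, D->A

  step 4 ⇒ step 5: CDBBACDBACD ⇒ B·A·CD·CD·B·B·A·CD·B·B·A
    A ↦ B
    B ↦ CD
    C ↦ B
    D ↦ A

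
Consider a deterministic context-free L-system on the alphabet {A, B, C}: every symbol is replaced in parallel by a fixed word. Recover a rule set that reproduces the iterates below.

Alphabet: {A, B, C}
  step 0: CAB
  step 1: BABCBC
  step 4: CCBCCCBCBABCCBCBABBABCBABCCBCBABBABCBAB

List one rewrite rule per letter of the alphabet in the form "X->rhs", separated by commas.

A->CB, B->C, C->BAB

  step 0 ⇒ step 1: CAB ⇒ BAB·CB·C
    A ↦ CB
    B ↦ C
    C ↦ BAB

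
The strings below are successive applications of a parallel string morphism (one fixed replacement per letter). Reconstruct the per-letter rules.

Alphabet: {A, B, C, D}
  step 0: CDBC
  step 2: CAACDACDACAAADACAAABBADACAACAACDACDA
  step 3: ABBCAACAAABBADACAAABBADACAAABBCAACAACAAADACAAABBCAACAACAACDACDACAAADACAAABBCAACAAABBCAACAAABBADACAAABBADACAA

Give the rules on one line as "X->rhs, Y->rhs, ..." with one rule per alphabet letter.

  step 2 ⇒ step 3: CAACDACDACAAADACAAABBADACAACAACDACDA ⇒ ABB·CAA·CAA·ABB·ADA·CAA·ABB·ADA·CAA·ABB·CAA·CAA·CAA·ADA·CAA·ABB·CAA·CAA·CAA·CDA·CDA·CAA·ADA·CAA·ABB·CAA·CAA·ABB·CAA·CAA·ABB·ADA·CAA·ABB·ADA·CAA
    A ↦ CAA
    B ↦ CDA
    C ↦ ABB
    D ↦ ADA

A->CAA, B->CDA, C->ABB, D->ADA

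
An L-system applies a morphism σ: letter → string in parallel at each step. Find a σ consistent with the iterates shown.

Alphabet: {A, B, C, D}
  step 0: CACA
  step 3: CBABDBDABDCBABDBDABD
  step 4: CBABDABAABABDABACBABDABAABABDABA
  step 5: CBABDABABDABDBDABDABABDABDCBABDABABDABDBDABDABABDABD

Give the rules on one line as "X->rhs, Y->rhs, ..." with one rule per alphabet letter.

A->BD, B->A, C->CB, D->BA

  step 4 ⇒ step 5: CBABDABAABABDABACBABDABAABABDABA ⇒ CB·A·BD·A·BA·BD·A·BD·BD·A·BD·A·BA·BD·A·BD·CB·A·BD·A·BA·BD·A·BD·BD·A·BD·A·BA·BD·A·BD
    A ↦ BD
    B ↦ A
    C ↦ CB
    D ↦ BA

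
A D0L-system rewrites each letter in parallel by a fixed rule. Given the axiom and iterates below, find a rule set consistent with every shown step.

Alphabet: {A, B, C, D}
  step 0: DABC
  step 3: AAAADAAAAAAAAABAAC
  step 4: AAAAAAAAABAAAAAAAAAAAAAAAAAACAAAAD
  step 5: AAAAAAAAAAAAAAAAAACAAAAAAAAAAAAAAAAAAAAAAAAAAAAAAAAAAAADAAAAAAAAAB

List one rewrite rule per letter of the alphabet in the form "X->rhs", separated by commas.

  step 4 ⇒ step 5: AAAAAAAAABAAAAAAAAAAAAAAAAAACAAAAD ⇒ AA·AA·AA·AA·AA·AA·AA·AA·AA·C·AA·AA·AA·AA·AA·AA·AA·AA·AA·AA·AA·AA·AA·AA·AA·AA·AA·AA·D·AA·AA·AA·AA·AB
    A ↦ AA
    B ↦ C
    C ↦ D
    D ↦ AB

A->AA, B->C, C->D, D->AB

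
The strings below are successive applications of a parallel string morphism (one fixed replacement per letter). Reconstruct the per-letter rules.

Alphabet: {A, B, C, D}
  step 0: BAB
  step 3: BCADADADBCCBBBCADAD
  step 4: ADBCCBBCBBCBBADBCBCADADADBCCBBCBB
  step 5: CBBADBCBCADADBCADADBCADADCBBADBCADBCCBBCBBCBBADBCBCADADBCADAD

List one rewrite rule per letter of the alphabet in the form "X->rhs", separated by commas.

  step 4 ⇒ step 5: ADBCCBBCBBCBBADBCBCADADADBCCBBCBB ⇒ CB·B·AD·BC·BC·AD·AD·BC·AD·AD·BC·AD·AD·CB·B·AD·BC·AD·BC·CB·B·CB·B·CB·B·AD·BC·BC·AD·AD·BC·AD·AD
    A ↦ CB
    B ↦ AD
    C ↦ BC
    D ↦ B

A->CB, B->AD, C->BC, D->B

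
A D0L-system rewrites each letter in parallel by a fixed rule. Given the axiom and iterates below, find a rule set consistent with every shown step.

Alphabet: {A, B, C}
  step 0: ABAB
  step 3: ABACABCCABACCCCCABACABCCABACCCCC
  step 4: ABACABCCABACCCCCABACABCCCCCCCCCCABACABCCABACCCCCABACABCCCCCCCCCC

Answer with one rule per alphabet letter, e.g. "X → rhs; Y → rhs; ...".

A->AB, B->AC, C->CC

  step 3 ⇒ step 4: ABACABCCABACCCCCABACABCCABACCCCC ⇒ AB·AC·AB·CC·AB·AC·CC·CC·AB·AC·AB·CC·CC·CC·CC·CC·AB·AC·AB·CC·AB·AC·CC·CC·AB·AC·AB·CC·CC·CC·CC·CC
    A ↦ AB
    B ↦ AC
    C ↦ CC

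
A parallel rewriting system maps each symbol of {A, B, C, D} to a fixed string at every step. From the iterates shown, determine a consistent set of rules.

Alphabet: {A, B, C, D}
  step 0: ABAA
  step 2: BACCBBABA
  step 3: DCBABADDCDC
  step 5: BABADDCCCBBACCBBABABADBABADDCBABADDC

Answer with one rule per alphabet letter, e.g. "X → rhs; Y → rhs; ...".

  step 2 ⇒ step 3: BACCBBABA ⇒ D·C·BA·BA·D·D·C·D·C
    A ↦ C
    B ↦ D
    C ↦ BA
    D ↦ CCB  (constrained at step 3)

A->C, B->D, C->BA, D->CCB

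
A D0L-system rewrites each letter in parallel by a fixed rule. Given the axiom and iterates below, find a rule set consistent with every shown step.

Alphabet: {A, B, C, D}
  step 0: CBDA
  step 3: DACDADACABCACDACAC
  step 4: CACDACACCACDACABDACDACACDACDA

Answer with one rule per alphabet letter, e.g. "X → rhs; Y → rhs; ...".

  step 3 ⇒ step 4: DACDADACABCACDACAC ⇒ CA·C·DA·CA·C·CA·C·DA·C·AB·DA·C·DA·CA·C·DA·C·DA
    A ↦ C
    B ↦ AB
    C ↦ DA
    D ↦ CA

A->C, B->AB, C->DA, D->CA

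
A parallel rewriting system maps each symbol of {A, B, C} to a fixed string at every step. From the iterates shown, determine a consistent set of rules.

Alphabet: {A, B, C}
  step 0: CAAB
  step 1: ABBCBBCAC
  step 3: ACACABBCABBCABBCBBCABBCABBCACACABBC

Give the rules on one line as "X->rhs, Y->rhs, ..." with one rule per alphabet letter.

A->BBC, B->AC, C->A

  step 0 ⇒ step 1: CAAB ⇒ A·BBC·BBC·AC
    A ↦ BBC
    B ↦ AC
    C ↦ A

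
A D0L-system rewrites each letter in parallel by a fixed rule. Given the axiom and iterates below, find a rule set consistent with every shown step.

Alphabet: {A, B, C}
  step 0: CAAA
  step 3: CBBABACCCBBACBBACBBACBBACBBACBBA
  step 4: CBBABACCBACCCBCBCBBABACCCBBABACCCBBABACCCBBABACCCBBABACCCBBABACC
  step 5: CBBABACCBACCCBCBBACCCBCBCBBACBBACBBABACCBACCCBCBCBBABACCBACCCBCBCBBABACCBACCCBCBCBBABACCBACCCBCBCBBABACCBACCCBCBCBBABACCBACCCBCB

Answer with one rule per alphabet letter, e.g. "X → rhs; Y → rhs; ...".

  step 4 ⇒ step 5: CBBABACCBACCCBCBCBBABACCCBBABACCCBBABACCCBBABACCCBBABACCCBBABACC ⇒ CB·BA·BA·CC·BA·CC·CB·CB·BA·CC·CB·CB·CB·BA·CB·BA·CB·BA·BA·CC·BA·CC·CB·CB·CB·BA·BA·CC·BA·CC·CB·CB·CB·BA·BA·CC·BA·CC·CB·CB·CB·BA·BA·CC·BA·CC·CB·CB·CB·BA·BA·CC·BA·CC·CB·CB·CB·BA·BA·CC·BA·CC·CB·CB
    A ↦ CC
    B ↦ BA
    C ↦ CB

A->CC, B->BA, C->CB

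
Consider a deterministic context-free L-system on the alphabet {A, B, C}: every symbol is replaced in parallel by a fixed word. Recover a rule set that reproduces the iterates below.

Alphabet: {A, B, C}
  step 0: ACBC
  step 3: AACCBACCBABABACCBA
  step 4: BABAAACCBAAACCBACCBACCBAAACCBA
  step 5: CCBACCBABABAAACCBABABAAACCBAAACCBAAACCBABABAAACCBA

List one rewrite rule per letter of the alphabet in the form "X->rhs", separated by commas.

A->BA, B->CC, C->A

  step 4 ⇒ step 5: BABAAACCBAAACCBACCBACCBAAACCBA ⇒ CC·BA·CC·BA·BA·BA·A·A·CC·BA·BA·BA·A·A·CC·BA·A·A·CC·BA·A·A·CC·BA·BA·BA·A·A·CC·BA
    A ↦ BA
    B ↦ CC
    C ↦ A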